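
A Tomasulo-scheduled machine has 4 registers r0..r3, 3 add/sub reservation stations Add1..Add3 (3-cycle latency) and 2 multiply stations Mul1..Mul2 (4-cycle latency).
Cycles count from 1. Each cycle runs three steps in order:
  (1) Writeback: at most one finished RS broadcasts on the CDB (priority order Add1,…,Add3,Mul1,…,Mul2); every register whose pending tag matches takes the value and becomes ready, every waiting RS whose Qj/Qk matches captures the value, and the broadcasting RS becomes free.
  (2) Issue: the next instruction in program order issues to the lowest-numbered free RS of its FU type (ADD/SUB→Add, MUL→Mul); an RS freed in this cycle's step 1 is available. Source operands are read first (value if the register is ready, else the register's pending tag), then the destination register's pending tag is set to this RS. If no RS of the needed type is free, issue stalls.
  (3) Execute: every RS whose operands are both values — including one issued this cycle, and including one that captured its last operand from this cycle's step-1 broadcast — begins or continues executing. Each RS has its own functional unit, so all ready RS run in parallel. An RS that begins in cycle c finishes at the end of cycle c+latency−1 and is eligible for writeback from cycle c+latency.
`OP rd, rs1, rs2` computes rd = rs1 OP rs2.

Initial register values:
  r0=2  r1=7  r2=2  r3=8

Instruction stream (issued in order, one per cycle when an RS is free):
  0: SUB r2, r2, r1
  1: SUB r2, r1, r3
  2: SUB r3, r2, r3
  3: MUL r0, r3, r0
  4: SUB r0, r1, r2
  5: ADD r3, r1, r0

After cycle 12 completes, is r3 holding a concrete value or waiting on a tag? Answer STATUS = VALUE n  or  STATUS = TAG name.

c1: issue SUB r2<-Add1 | r0:2,r1:7,r2:Add1,r3:8
c2: issue SUB r2<-Add2 | r0:2,r1:7,r2:Add2,r3:8
c3: issue SUB r3<-Add3 | r0:2,r1:7,r2:Add2,r3:Add3
c4: CDB Add1=-5; issue MUL r0<-Mul1 | r0:Mul1,r1:7,r2:Add2,r3:Add3
c5: CDB Add2=-1; issue SUB r0<-Add1 | r0:Add1,r1:7,r2:-1,r3:Add3
c6: issue ADD r3<-Add2 | r0:Add1,r1:7,r2:-1,r3:Add2
c7: - | r0:Add1,r1:7,r2:-1,r3:Add2
c8: CDB Add1=8 | r0:8,r1:7,r2:-1,r3:Add2
c9: CDB Add3=-9 | r0:8,r1:7,r2:-1,r3:Add2
c10: - | r0:8,r1:7,r2:-1,r3:Add2
c11: CDB Add2=15 | r0:8,r1:7,r2:-1,r3:15
c12: - | r0:8,r1:7,r2:-1,r3:15

STATUS = VALUE 15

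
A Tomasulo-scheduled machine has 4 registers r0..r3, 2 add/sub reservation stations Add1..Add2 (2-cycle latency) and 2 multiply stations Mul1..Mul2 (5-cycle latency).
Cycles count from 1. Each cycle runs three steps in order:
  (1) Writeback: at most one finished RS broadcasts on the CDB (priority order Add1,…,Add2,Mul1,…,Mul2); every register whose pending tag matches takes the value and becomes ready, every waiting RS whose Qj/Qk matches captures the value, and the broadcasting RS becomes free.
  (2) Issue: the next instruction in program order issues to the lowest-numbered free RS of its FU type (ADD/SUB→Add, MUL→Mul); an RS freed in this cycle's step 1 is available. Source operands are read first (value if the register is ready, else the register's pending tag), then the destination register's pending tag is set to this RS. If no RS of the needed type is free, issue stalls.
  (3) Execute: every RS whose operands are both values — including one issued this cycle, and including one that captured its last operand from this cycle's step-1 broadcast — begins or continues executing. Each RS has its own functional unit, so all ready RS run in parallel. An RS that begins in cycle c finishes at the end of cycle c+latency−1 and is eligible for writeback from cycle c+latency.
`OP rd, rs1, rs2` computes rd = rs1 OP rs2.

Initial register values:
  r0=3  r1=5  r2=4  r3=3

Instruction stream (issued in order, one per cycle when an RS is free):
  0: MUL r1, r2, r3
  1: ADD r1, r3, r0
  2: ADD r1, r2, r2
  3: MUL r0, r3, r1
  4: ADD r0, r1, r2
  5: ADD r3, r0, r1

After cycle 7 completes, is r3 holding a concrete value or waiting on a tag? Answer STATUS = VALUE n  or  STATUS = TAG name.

c1: issue MUL r1<-Mul1 | r0:3,r1:Mul1,r2:4,r3:3
c2: issue ADD r1<-Add1 | r0:3,r1:Add1,r2:4,r3:3
c3: issue ADD r1<-Add2 | r0:3,r1:Add2,r2:4,r3:3
c4: CDB Add1=6; issue MUL r0<-Mul2 | r0:Mul2,r1:Add2,r2:4,r3:3
c5: CDB Add2=8; issue ADD r0<-Add1 | r0:Add1,r1:8,r2:4,r3:3
c6: CDB Mul1=12; issue ADD r3<-Add2 | r0:Add1,r1:8,r2:4,r3:Add2
c7: CDB Add1=12 | r0:12,r1:8,r2:4,r3:Add2

STATUS = TAG Add2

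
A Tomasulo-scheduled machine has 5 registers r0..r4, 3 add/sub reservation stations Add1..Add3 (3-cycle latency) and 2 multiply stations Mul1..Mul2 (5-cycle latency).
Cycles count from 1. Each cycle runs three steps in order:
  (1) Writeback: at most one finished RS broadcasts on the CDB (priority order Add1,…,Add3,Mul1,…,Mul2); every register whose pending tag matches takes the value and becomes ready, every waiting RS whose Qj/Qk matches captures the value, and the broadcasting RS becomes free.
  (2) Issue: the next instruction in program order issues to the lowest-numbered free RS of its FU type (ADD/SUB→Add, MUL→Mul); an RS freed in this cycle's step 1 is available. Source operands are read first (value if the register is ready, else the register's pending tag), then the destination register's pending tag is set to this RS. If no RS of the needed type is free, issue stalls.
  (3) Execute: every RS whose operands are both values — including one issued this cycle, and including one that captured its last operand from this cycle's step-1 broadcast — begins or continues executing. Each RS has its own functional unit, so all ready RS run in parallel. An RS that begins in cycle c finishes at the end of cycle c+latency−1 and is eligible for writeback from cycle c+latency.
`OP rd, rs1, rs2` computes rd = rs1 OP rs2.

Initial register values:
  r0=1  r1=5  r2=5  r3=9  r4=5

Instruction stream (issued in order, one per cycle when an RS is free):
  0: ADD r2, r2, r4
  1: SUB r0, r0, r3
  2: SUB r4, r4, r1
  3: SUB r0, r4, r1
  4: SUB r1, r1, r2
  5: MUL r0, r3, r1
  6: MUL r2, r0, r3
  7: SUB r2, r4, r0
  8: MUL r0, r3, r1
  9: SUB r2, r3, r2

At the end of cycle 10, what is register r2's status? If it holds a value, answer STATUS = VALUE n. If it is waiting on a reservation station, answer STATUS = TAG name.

STATUS = TAG Add2

c1: issue ADD r2<-Add1 | r0:1,r1:5,r2:Add1,r3:9,r4:5
c2: issue SUB r0<-Add2 | r0:Add2,r1:5,r2:Add1,r3:9,r4:5
c3: issue SUB r4<-Add3 | r0:Add2,r1:5,r2:Add1,r3:9,r4:Add3
c4: CDB Add1=10; issue SUB r0<-Add1 | r0:Add1,r1:5,r2:10,r3:9,r4:Add3
c5: CDB Add2=-8; issue SUB r1<-Add2 | r0:Add1,r1:Add2,r2:10,r3:9,r4:Add3
c6: CDB Add3=0; issue MUL r0<-Mul1 | r0:Mul1,r1:Add2,r2:10,r3:9,r4:0
c7: issue MUL r2<-Mul2 | r0:Mul1,r1:Add2,r2:Mul2,r3:9,r4:0
c8: CDB Add2=-5; issue SUB r2<-Add2 | r0:Mul1,r1:-5,r2:Add2,r3:9,r4:0
c9: CDB Add1=-5; stall | r0:Mul1,r1:-5,r2:Add2,r3:9,r4:0
c10: stall | r0:Mul1,r1:-5,r2:Add2,r3:9,r4:0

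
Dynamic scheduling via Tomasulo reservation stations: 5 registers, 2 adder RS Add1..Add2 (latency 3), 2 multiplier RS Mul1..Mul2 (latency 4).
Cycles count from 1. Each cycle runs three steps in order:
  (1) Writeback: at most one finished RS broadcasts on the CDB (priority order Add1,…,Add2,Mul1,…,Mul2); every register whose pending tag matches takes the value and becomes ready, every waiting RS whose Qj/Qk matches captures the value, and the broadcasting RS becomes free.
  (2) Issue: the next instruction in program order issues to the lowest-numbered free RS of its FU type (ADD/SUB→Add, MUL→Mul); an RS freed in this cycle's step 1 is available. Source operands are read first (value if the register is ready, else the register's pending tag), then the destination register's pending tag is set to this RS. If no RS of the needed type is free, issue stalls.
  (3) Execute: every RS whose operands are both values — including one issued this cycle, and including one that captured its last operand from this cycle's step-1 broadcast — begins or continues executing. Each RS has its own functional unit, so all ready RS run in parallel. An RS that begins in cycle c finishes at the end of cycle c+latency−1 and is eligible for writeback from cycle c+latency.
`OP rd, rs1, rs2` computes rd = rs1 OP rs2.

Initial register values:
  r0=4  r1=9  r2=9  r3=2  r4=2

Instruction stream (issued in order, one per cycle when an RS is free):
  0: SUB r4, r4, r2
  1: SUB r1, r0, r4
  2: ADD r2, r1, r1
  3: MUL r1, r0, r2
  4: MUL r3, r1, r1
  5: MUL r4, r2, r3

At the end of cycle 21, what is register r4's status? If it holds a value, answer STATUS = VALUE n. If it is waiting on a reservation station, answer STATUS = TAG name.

STATUS = TAG Mul1

cycle 1: issue SUB r4<-Add1 // r0:4,r1:9,r2:9,r3:2,r4:Add1
cycle 2: issue SUB r1<-Add2 // r0:4,r1:Add2,r2:9,r3:2,r4:Add1
cycle 3: stall // r0:4,r1:Add2,r2:9,r3:2,r4:Add1
cycle 4: CDB Add1=-7; issue ADD r2<-Add1 // r0:4,r1:Add2,r2:Add1,r3:2,r4:-7
cycle 5: issue MUL r1<-Mul1 // r0:4,r1:Mul1,r2:Add1,r3:2,r4:-7
cycle 6: issue MUL r3<-Mul2 // r0:4,r1:Mul1,r2:Add1,r3:Mul2,r4:-7
cycle 7: CDB Add2=11; stall // r0:4,r1:Mul1,r2:Add1,r3:Mul2,r4:-7
cycle 8: stall // r0:4,r1:Mul1,r2:Add1,r3:Mul2,r4:-7
cycle 9: stall // r0:4,r1:Mul1,r2:Add1,r3:Mul2,r4:-7
cycle 10: CDB Add1=22; stall // r0:4,r1:Mul1,r2:22,r3:Mul2,r4:-7
cycle 11: stall // r0:4,r1:Mul1,r2:22,r3:Mul2,r4:-7
cycle 12: stall // r0:4,r1:Mul1,r2:22,r3:Mul2,r4:-7
cycle 13: stall // r0:4,r1:Mul1,r2:22,r3:Mul2,r4:-7
cycle 14: CDB Mul1=88; issue MUL r4<-Mul1 // r0:4,r1:88,r2:22,r3:Mul2,r4:Mul1
cycle 15: - // r0:4,r1:88,r2:22,r3:Mul2,r4:Mul1
cycle 16: - // r0:4,r1:88,r2:22,r3:Mul2,r4:Mul1
cycle 17: - // r0:4,r1:88,r2:22,r3:Mul2,r4:Mul1
cycle 18: CDB Mul2=7744 // r0:4,r1:88,r2:22,r3:7744,r4:Mul1
cycle 19: - // r0:4,r1:88,r2:22,r3:7744,r4:Mul1
cycle 20: - // r0:4,r1:88,r2:22,r3:7744,r4:Mul1
cycle 21: - // r0:4,r1:88,r2:22,r3:7744,r4:Mul1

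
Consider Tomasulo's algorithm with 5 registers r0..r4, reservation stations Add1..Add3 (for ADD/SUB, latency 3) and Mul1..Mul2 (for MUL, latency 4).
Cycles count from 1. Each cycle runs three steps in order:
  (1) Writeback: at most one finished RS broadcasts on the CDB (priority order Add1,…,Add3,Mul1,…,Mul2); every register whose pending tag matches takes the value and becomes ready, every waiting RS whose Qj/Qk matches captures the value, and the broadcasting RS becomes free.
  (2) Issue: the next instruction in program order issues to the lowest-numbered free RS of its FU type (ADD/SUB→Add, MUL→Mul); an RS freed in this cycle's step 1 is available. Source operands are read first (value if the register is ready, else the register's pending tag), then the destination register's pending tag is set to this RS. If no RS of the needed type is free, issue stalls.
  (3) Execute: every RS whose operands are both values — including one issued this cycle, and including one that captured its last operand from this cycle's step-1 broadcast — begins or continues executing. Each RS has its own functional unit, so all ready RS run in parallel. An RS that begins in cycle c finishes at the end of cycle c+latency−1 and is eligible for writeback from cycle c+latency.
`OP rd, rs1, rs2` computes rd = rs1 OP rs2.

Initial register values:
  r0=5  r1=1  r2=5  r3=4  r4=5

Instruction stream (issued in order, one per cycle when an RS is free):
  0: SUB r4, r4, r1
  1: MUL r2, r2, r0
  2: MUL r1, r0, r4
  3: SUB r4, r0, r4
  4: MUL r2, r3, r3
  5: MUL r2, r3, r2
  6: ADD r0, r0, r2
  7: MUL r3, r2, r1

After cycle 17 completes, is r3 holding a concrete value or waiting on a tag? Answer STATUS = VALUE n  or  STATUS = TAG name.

STATUS = TAG Mul1

  c1: issue SUB r4<-Add1  regs: r0:5,r1:1,r2:5,r3:4,r4:Add1
  c2: issue MUL r2<-Mul1  regs: r0:5,r1:1,r2:Mul1,r3:4,r4:Add1
  c3: issue MUL r1<-Mul2  regs: r0:5,r1:Mul2,r2:Mul1,r3:4,r4:Add1
  c4: CDB Add1=4; issue SUB r4<-Add1  regs: r0:5,r1:Mul2,r2:Mul1,r3:4,r4:Add1
  c5: stall  regs: r0:5,r1:Mul2,r2:Mul1,r3:4,r4:Add1
  c6: CDB Mul1=25; issue MUL r2<-Mul1  regs: r0:5,r1:Mul2,r2:Mul1,r3:4,r4:Add1
  c7: CDB Add1=1; stall  regs: r0:5,r1:Mul2,r2:Mul1,r3:4,r4:1
  c8: CDB Mul2=20; issue MUL r2<-Mul2  regs: r0:5,r1:20,r2:Mul2,r3:4,r4:1
  c9: issue ADD r0<-Add1  regs: r0:Add1,r1:20,r2:Mul2,r3:4,r4:1
  c10: CDB Mul1=16; issue MUL r3<-Mul1  regs: r0:Add1,r1:20,r2:Mul2,r3:Mul1,r4:1
  c11: -  regs: r0:Add1,r1:20,r2:Mul2,r3:Mul1,r4:1
  c12: -  regs: r0:Add1,r1:20,r2:Mul2,r3:Mul1,r4:1
  c13: -  regs: r0:Add1,r1:20,r2:Mul2,r3:Mul1,r4:1
  c14: CDB Mul2=64  regs: r0:Add1,r1:20,r2:64,r3:Mul1,r4:1
  c15: -  regs: r0:Add1,r1:20,r2:64,r3:Mul1,r4:1
  c16: -  regs: r0:Add1,r1:20,r2:64,r3:Mul1,r4:1
  c17: CDB Add1=69  regs: r0:69,r1:20,r2:64,r3:Mul1,r4:1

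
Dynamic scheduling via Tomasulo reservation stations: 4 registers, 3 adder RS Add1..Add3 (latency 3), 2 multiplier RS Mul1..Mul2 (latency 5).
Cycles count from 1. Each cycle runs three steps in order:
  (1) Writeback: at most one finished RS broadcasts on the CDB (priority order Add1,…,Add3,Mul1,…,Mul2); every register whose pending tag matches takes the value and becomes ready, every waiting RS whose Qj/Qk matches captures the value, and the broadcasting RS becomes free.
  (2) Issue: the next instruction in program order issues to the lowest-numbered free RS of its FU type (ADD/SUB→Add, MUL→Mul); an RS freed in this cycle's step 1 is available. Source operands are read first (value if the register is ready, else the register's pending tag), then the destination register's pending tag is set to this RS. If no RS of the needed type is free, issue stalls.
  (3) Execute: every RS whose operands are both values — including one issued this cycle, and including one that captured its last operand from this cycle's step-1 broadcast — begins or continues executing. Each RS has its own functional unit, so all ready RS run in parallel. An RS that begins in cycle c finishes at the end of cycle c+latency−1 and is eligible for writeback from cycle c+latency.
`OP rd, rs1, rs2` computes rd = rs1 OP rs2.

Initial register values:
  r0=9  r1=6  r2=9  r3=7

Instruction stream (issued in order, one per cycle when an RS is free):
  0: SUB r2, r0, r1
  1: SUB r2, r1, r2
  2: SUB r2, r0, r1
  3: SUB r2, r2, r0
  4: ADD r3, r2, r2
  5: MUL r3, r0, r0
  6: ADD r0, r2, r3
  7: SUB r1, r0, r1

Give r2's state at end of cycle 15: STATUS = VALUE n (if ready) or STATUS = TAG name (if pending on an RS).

cycle 1: issue SUB r2<-Add1 // r0:9,r1:6,r2:Add1,r3:7
cycle 2: issue SUB r2<-Add2 // r0:9,r1:6,r2:Add2,r3:7
cycle 3: issue SUB r2<-Add3 // r0:9,r1:6,r2:Add3,r3:7
cycle 4: CDB Add1=3; issue SUB r2<-Add1 // r0:9,r1:6,r2:Add1,r3:7
cycle 5: stall // r0:9,r1:6,r2:Add1,r3:7
cycle 6: CDB Add3=3; issue ADD r3<-Add3 // r0:9,r1:6,r2:Add1,r3:Add3
cycle 7: CDB Add2=3; issue MUL r3<-Mul1 // r0:9,r1:6,r2:Add1,r3:Mul1
cycle 8: issue ADD r0<-Add2 // r0:Add2,r1:6,r2:Add1,r3:Mul1
cycle 9: CDB Add1=-6; issue SUB r1<-Add1 // r0:Add2,r1:Add1,r2:-6,r3:Mul1
cycle 10: - // r0:Add2,r1:Add1,r2:-6,r3:Mul1
cycle 11: - // r0:Add2,r1:Add1,r2:-6,r3:Mul1
cycle 12: CDB Add3=-12 // r0:Add2,r1:Add1,r2:-6,r3:Mul1
cycle 13: CDB Mul1=81 // r0:Add2,r1:Add1,r2:-6,r3:81
cycle 14: - // r0:Add2,r1:Add1,r2:-6,r3:81
cycle 15: - // r0:Add2,r1:Add1,r2:-6,r3:81

STATUS = VALUE -6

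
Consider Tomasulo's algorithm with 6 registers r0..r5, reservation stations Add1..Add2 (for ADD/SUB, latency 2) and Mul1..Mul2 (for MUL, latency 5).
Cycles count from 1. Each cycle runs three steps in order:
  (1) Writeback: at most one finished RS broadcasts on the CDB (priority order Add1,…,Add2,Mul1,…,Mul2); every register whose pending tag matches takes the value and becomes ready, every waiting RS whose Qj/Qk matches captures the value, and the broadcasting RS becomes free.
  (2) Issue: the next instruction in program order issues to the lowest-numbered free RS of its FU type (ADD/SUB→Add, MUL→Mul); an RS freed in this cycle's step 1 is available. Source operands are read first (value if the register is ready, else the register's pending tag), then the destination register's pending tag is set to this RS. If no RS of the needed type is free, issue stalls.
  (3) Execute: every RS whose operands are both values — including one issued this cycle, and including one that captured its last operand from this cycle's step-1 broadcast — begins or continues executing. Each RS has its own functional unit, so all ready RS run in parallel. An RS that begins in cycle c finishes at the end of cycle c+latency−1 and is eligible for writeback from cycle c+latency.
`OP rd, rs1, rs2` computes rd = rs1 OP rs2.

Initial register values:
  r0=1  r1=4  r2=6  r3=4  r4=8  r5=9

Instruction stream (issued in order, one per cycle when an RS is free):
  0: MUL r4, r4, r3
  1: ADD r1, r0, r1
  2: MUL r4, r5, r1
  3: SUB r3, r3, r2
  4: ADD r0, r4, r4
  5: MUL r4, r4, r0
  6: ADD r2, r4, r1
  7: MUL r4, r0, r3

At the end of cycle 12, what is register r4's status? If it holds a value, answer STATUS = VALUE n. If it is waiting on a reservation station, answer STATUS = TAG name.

c1: issue MUL r4<-Mul1 | r0:1,r1:4,r2:6,r3:4,r4:Mul1,r5:9
c2: issue ADD r1<-Add1 | r0:1,r1:Add1,r2:6,r3:4,r4:Mul1,r5:9
c3: issue MUL r4<-Mul2 | r0:1,r1:Add1,r2:6,r3:4,r4:Mul2,r5:9
c4: CDB Add1=5; issue SUB r3<-Add1 | r0:1,r1:5,r2:6,r3:Add1,r4:Mul2,r5:9
c5: issue ADD r0<-Add2 | r0:Add2,r1:5,r2:6,r3:Add1,r4:Mul2,r5:9
c6: CDB Add1=-2; stall | r0:Add2,r1:5,r2:6,r3:-2,r4:Mul2,r5:9
c7: CDB Mul1=32; issue MUL r4<-Mul1 | r0:Add2,r1:5,r2:6,r3:-2,r4:Mul1,r5:9
c8: issue ADD r2<-Add1 | r0:Add2,r1:5,r2:Add1,r3:-2,r4:Mul1,r5:9
c9: CDB Mul2=45; issue MUL r4<-Mul2 | r0:Add2,r1:5,r2:Add1,r3:-2,r4:Mul2,r5:9
c10: - | r0:Add2,r1:5,r2:Add1,r3:-2,r4:Mul2,r5:9
c11: CDB Add2=90 | r0:90,r1:5,r2:Add1,r3:-2,r4:Mul2,r5:9
c12: - | r0:90,r1:5,r2:Add1,r3:-2,r4:Mul2,r5:9

STATUS = TAG Mul2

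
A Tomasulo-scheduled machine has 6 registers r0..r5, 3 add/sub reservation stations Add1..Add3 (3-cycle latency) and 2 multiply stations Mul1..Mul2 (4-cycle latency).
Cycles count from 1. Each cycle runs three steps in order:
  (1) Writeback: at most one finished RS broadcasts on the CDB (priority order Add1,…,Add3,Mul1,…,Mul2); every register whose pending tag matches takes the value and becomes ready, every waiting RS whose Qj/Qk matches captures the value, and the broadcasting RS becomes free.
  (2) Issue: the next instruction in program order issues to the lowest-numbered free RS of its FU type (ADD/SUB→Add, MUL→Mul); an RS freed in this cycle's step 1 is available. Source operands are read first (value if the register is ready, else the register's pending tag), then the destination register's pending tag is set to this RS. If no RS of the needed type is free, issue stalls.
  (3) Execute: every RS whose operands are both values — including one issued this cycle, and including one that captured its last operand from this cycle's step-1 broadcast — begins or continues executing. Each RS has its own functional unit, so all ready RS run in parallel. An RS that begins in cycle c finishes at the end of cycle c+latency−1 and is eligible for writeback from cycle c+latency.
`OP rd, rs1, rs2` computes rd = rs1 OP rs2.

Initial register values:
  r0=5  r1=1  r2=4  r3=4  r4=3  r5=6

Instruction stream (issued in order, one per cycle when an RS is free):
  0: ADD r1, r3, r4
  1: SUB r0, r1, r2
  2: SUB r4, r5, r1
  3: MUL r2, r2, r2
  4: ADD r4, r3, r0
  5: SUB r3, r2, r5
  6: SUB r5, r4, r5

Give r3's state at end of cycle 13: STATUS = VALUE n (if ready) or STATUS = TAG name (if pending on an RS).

  c1: issue ADD r1<-Add1  regs: r0:5,r1:Add1,r2:4,r3:4,r4:3,r5:6
  c2: issue SUB r0<-Add2  regs: r0:Add2,r1:Add1,r2:4,r3:4,r4:3,r5:6
  c3: issue SUB r4<-Add3  regs: r0:Add2,r1:Add1,r2:4,r3:4,r4:Add3,r5:6
  c4: CDB Add1=7; issue MUL r2<-Mul1  regs: r0:Add2,r1:7,r2:Mul1,r3:4,r4:Add3,r5:6
  c5: issue ADD r4<-Add1  regs: r0:Add2,r1:7,r2:Mul1,r3:4,r4:Add1,r5:6
  c6: stall  regs: r0:Add2,r1:7,r2:Mul1,r3:4,r4:Add1,r5:6
  c7: CDB Add2=3; issue SUB r3<-Add2  regs: r0:3,r1:7,r2:Mul1,r3:Add2,r4:Add1,r5:6
  c8: CDB Add3=-1; issue SUB r5<-Add3  regs: r0:3,r1:7,r2:Mul1,r3:Add2,r4:Add1,r5:Add3
  c9: CDB Mul1=16  regs: r0:3,r1:7,r2:16,r3:Add2,r4:Add1,r5:Add3
  c10: CDB Add1=7  regs: r0:3,r1:7,r2:16,r3:Add2,r4:7,r5:Add3
  c11: -  regs: r0:3,r1:7,r2:16,r3:Add2,r4:7,r5:Add3
  c12: CDB Add2=10  regs: r0:3,r1:7,r2:16,r3:10,r4:7,r5:Add3
  c13: CDB Add3=1  regs: r0:3,r1:7,r2:16,r3:10,r4:7,r5:1

STATUS = VALUE 10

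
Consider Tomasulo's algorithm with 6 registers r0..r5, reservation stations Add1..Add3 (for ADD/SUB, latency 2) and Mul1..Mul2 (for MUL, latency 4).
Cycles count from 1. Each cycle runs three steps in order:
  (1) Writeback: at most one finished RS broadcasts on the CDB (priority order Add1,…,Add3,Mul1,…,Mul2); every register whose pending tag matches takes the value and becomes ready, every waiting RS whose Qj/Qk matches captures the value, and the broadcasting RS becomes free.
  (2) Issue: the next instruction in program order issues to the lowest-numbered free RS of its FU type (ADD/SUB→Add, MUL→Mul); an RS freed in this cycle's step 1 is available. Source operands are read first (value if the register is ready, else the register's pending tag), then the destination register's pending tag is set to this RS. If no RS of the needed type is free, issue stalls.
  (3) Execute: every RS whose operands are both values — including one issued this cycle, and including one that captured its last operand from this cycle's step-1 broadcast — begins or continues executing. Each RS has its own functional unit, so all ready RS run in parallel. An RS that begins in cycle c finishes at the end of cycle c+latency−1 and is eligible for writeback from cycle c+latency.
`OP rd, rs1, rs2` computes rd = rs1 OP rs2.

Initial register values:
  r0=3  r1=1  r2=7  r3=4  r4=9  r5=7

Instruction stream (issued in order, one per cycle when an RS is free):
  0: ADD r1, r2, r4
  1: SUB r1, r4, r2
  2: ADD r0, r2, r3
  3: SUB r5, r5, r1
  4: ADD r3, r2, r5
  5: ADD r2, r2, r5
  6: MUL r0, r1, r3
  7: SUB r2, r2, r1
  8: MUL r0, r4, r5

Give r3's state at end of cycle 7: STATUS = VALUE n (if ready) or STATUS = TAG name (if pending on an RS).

c1: issue ADD r1<-Add1 | r0:3,r1:Add1,r2:7,r3:4,r4:9,r5:7
c2: issue SUB r1<-Add2 | r0:3,r1:Add2,r2:7,r3:4,r4:9,r5:7
c3: CDB Add1=16; issue ADD r0<-Add1 | r0:Add1,r1:Add2,r2:7,r3:4,r4:9,r5:7
c4: CDB Add2=2; issue SUB r5<-Add2 | r0:Add1,r1:2,r2:7,r3:4,r4:9,r5:Add2
c5: CDB Add1=11; issue ADD r3<-Add1 | r0:11,r1:2,r2:7,r3:Add1,r4:9,r5:Add2
c6: CDB Add2=5; issue ADD r2<-Add2 | r0:11,r1:2,r2:Add2,r3:Add1,r4:9,r5:5
c7: issue MUL r0<-Mul1 | r0:Mul1,r1:2,r2:Add2,r3:Add1,r4:9,r5:5

STATUS = TAG Add1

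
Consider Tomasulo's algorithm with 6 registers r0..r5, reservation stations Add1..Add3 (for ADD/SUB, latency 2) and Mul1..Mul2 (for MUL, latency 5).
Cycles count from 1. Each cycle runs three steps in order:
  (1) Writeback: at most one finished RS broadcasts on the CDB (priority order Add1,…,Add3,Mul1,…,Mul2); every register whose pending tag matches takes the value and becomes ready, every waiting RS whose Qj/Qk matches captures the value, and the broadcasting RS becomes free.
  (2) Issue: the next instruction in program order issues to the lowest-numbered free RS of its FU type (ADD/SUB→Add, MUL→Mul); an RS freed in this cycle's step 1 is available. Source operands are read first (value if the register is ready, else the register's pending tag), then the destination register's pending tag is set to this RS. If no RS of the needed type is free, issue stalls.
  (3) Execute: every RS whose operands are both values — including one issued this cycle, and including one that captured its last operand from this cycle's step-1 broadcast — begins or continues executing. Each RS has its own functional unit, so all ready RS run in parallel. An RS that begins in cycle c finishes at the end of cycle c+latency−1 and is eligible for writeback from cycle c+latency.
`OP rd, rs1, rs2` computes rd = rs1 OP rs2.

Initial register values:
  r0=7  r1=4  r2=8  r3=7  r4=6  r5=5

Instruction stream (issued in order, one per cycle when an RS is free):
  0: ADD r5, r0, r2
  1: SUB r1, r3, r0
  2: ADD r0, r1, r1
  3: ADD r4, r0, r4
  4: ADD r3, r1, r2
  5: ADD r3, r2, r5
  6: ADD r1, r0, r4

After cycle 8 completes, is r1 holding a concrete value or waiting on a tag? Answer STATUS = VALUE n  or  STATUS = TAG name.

STATUS = TAG Add3

  c1: issue ADD r5<-Add1  regs: r0:7,r1:4,r2:8,r3:7,r4:6,r5:Add1
  c2: issue SUB r1<-Add2  regs: r0:7,r1:Add2,r2:8,r3:7,r4:6,r5:Add1
  c3: CDB Add1=15; issue ADD r0<-Add1  regs: r0:Add1,r1:Add2,r2:8,r3:7,r4:6,r5:15
  c4: CDB Add2=0; issue ADD r4<-Add2  regs: r0:Add1,r1:0,r2:8,r3:7,r4:Add2,r5:15
  c5: issue ADD r3<-Add3  regs: r0:Add1,r1:0,r2:8,r3:Add3,r4:Add2,r5:15
  c6: CDB Add1=0; issue ADD r3<-Add1  regs: r0:0,r1:0,r2:8,r3:Add1,r4:Add2,r5:15
  c7: CDB Add3=8; issue ADD r1<-Add3  regs: r0:0,r1:Add3,r2:8,r3:Add1,r4:Add2,r5:15
  c8: CDB Add1=23  regs: r0:0,r1:Add3,r2:8,r3:23,r4:Add2,r5:15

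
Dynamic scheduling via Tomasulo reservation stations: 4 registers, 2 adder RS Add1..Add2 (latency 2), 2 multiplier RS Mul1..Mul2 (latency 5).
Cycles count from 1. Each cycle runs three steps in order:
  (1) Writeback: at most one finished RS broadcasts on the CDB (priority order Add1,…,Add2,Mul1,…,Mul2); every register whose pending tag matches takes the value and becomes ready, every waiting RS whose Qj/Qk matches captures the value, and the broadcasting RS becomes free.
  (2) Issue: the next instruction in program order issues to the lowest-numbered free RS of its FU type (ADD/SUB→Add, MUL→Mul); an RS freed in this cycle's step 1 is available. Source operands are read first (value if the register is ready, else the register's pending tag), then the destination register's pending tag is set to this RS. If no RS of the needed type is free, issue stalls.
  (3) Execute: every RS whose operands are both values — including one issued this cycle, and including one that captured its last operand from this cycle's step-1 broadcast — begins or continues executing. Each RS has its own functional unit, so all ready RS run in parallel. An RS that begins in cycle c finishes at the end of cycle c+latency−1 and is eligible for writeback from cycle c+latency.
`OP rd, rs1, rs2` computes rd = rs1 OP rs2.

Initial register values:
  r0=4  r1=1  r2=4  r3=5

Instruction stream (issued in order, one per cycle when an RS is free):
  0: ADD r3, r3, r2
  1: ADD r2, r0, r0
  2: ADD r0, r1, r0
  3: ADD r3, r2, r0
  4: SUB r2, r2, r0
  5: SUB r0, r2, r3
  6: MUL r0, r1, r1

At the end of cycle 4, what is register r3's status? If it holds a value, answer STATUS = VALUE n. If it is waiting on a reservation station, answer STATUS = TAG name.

STATUS = TAG Add2

cycle 1: issue ADD r3<-Add1 // r0:4,r1:1,r2:4,r3:Add1
cycle 2: issue ADD r2<-Add2 // r0:4,r1:1,r2:Add2,r3:Add1
cycle 3: CDB Add1=9; issue ADD r0<-Add1 // r0:Add1,r1:1,r2:Add2,r3:9
cycle 4: CDB Add2=8; issue ADD r3<-Add2 // r0:Add1,r1:1,r2:8,r3:Add2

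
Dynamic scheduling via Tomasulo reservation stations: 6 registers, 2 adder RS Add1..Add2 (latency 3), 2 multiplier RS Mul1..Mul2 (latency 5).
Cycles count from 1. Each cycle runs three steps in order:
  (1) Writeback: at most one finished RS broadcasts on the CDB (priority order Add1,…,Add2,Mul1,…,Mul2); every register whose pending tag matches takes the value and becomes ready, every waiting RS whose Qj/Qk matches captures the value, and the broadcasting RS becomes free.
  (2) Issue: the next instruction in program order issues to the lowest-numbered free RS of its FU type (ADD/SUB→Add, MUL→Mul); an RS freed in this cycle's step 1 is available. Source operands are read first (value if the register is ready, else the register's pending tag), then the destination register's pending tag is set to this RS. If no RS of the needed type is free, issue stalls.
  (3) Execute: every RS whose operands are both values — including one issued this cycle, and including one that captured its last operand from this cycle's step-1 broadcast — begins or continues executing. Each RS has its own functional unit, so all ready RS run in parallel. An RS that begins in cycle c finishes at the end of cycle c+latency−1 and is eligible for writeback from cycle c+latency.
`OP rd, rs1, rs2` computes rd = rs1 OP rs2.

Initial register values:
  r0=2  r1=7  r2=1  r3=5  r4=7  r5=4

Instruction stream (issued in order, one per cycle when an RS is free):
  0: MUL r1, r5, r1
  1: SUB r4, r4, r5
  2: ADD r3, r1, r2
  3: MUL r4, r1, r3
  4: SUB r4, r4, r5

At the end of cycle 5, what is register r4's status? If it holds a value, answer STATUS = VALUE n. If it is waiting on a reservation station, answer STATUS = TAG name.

c1: issue MUL r1<-Mul1 | r0:2,r1:Mul1,r2:1,r3:5,r4:7,r5:4
c2: issue SUB r4<-Add1 | r0:2,r1:Mul1,r2:1,r3:5,r4:Add1,r5:4
c3: issue ADD r3<-Add2 | r0:2,r1:Mul1,r2:1,r3:Add2,r4:Add1,r5:4
c4: issue MUL r4<-Mul2 | r0:2,r1:Mul1,r2:1,r3:Add2,r4:Mul2,r5:4
c5: CDB Add1=3; issue SUB r4<-Add1 | r0:2,r1:Mul1,r2:1,r3:Add2,r4:Add1,r5:4

STATUS = TAG Add1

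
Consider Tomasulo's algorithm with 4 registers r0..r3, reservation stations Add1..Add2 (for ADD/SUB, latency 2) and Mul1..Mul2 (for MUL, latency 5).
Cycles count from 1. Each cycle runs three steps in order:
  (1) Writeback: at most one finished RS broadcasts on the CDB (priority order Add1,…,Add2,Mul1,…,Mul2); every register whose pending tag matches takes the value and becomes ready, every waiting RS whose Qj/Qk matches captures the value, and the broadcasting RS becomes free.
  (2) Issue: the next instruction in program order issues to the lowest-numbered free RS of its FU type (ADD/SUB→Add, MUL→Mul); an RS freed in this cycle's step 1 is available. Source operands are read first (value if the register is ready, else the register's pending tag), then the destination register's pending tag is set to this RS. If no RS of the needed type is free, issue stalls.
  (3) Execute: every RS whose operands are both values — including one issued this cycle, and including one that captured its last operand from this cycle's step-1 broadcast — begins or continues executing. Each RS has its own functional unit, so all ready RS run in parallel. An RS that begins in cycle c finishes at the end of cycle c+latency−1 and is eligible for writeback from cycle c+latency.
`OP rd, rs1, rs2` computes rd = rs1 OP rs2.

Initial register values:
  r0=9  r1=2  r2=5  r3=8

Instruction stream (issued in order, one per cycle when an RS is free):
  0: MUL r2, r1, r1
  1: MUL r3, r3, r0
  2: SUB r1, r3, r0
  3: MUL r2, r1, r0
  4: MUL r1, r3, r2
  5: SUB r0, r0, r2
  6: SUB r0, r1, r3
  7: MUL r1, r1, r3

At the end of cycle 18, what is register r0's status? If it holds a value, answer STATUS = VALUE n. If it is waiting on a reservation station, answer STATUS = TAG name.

STATUS = TAG Add1

c1: issue MUL r2<-Mul1 | r0:9,r1:2,r2:Mul1,r3:8
c2: issue MUL r3<-Mul2 | r0:9,r1:2,r2:Mul1,r3:Mul2
c3: issue SUB r1<-Add1 | r0:9,r1:Add1,r2:Mul1,r3:Mul2
c4: stall | r0:9,r1:Add1,r2:Mul1,r3:Mul2
c5: stall | r0:9,r1:Add1,r2:Mul1,r3:Mul2
c6: CDB Mul1=4; issue MUL r2<-Mul1 | r0:9,r1:Add1,r2:Mul1,r3:Mul2
c7: CDB Mul2=72; issue MUL r1<-Mul2 | r0:9,r1:Mul2,r2:Mul1,r3:72
c8: issue SUB r0<-Add2 | r0:Add2,r1:Mul2,r2:Mul1,r3:72
c9: CDB Add1=63; issue SUB r0<-Add1 | r0:Add1,r1:Mul2,r2:Mul1,r3:72
c10: stall | r0:Add1,r1:Mul2,r2:Mul1,r3:72
c11: stall | r0:Add1,r1:Mul2,r2:Mul1,r3:72
c12: stall | r0:Add1,r1:Mul2,r2:Mul1,r3:72
c13: stall | r0:Add1,r1:Mul2,r2:Mul1,r3:72
c14: CDB Mul1=567; issue MUL r1<-Mul1 | r0:Add1,r1:Mul1,r2:567,r3:72
c15: - | r0:Add1,r1:Mul1,r2:567,r3:72
c16: CDB Add2=-558 | r0:Add1,r1:Mul1,r2:567,r3:72
c17: - | r0:Add1,r1:Mul1,r2:567,r3:72
c18: - | r0:Add1,r1:Mul1,r2:567,r3:72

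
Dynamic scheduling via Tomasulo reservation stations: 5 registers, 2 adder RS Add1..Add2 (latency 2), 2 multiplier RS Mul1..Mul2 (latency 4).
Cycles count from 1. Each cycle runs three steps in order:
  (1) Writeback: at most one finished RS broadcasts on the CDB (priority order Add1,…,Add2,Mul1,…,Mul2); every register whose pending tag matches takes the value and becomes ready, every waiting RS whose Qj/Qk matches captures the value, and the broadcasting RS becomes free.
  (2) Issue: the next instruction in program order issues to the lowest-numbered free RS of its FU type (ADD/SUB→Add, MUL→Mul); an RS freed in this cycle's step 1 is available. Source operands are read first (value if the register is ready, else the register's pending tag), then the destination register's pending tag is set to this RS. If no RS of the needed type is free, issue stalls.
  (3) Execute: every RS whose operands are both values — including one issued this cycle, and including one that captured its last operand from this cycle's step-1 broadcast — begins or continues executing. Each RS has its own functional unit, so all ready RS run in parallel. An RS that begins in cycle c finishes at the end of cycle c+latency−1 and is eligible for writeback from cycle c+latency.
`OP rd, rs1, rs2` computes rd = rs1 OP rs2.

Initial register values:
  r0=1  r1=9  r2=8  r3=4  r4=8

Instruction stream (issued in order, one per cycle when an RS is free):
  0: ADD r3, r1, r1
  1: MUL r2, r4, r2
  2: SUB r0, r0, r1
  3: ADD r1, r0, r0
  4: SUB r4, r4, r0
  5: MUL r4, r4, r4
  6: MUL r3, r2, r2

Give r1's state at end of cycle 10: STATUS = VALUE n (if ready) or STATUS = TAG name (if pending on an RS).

cycle 1: issue ADD r3<-Add1 // r0:1,r1:9,r2:8,r3:Add1,r4:8
cycle 2: issue MUL r2<-Mul1 // r0:1,r1:9,r2:Mul1,r3:Add1,r4:8
cycle 3: CDB Add1=18; issue SUB r0<-Add1 // r0:Add1,r1:9,r2:Mul1,r3:18,r4:8
cycle 4: issue ADD r1<-Add2 // r0:Add1,r1:Add2,r2:Mul1,r3:18,r4:8
cycle 5: CDB Add1=-8; issue SUB r4<-Add1 // r0:-8,r1:Add2,r2:Mul1,r3:18,r4:Add1
cycle 6: CDB Mul1=64; issue MUL r4<-Mul1 // r0:-8,r1:Add2,r2:64,r3:18,r4:Mul1
cycle 7: CDB Add1=16; issue MUL r3<-Mul2 // r0:-8,r1:Add2,r2:64,r3:Mul2,r4:Mul1
cycle 8: CDB Add2=-16 // r0:-8,r1:-16,r2:64,r3:Mul2,r4:Mul1
cycle 9: - // r0:-8,r1:-16,r2:64,r3:Mul2,r4:Mul1
cycle 10: - // r0:-8,r1:-16,r2:64,r3:Mul2,r4:Mul1

STATUS = VALUE -16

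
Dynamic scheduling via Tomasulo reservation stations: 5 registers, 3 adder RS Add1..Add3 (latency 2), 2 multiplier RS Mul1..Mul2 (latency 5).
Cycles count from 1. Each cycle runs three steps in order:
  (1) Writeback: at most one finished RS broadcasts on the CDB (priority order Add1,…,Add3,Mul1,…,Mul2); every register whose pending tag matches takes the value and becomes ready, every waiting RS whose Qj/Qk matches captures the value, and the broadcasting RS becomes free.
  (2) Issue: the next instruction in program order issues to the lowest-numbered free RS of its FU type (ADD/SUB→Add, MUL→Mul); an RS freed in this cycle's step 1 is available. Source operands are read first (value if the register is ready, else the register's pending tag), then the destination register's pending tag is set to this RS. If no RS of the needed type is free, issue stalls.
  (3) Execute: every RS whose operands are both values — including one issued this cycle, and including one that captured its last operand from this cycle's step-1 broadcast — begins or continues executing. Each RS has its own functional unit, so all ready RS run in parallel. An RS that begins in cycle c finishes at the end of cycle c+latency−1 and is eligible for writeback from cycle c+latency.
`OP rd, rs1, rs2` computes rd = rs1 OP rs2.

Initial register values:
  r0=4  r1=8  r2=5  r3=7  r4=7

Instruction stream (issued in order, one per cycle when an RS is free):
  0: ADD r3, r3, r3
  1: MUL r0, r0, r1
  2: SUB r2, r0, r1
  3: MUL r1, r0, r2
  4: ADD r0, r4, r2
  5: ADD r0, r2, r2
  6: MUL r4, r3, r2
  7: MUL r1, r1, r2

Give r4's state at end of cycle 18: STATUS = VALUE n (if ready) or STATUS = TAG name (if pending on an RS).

  c1: issue ADD r3<-Add1  regs: r0:4,r1:8,r2:5,r3:Add1,r4:7
  c2: issue MUL r0<-Mul1  regs: r0:Mul1,r1:8,r2:5,r3:Add1,r4:7
  c3: CDB Add1=14; issue SUB r2<-Add1  regs: r0:Mul1,r1:8,r2:Add1,r3:14,r4:7
  c4: issue MUL r1<-Mul2  regs: r0:Mul1,r1:Mul2,r2:Add1,r3:14,r4:7
  c5: issue ADD r0<-Add2  regs: r0:Add2,r1:Mul2,r2:Add1,r3:14,r4:7
  c6: issue ADD r0<-Add3  regs: r0:Add3,r1:Mul2,r2:Add1,r3:14,r4:7
  c7: CDB Mul1=32; issue MUL r4<-Mul1  regs: r0:Add3,r1:Mul2,r2:Add1,r3:14,r4:Mul1
  c8: stall  regs: r0:Add3,r1:Mul2,r2:Add1,r3:14,r4:Mul1
  c9: CDB Add1=24; stall  regs: r0:Add3,r1:Mul2,r2:24,r3:14,r4:Mul1
  c10: stall  regs: r0:Add3,r1:Mul2,r2:24,r3:14,r4:Mul1
  c11: CDB Add2=31; stall  regs: r0:Add3,r1:Mul2,r2:24,r3:14,r4:Mul1
  c12: CDB Add3=48; stall  regs: r0:48,r1:Mul2,r2:24,r3:14,r4:Mul1
  c13: stall  regs: r0:48,r1:Mul2,r2:24,r3:14,r4:Mul1
  c14: CDB Mul1=336; issue MUL r1<-Mul1  regs: r0:48,r1:Mul1,r2:24,r3:14,r4:336
  c15: CDB Mul2=768  regs: r0:48,r1:Mul1,r2:24,r3:14,r4:336
  c16: -  regs: r0:48,r1:Mul1,r2:24,r3:14,r4:336
  c17: -  regs: r0:48,r1:Mul1,r2:24,r3:14,r4:336
  c18: -  regs: r0:48,r1:Mul1,r2:24,r3:14,r4:336

STATUS = VALUE 336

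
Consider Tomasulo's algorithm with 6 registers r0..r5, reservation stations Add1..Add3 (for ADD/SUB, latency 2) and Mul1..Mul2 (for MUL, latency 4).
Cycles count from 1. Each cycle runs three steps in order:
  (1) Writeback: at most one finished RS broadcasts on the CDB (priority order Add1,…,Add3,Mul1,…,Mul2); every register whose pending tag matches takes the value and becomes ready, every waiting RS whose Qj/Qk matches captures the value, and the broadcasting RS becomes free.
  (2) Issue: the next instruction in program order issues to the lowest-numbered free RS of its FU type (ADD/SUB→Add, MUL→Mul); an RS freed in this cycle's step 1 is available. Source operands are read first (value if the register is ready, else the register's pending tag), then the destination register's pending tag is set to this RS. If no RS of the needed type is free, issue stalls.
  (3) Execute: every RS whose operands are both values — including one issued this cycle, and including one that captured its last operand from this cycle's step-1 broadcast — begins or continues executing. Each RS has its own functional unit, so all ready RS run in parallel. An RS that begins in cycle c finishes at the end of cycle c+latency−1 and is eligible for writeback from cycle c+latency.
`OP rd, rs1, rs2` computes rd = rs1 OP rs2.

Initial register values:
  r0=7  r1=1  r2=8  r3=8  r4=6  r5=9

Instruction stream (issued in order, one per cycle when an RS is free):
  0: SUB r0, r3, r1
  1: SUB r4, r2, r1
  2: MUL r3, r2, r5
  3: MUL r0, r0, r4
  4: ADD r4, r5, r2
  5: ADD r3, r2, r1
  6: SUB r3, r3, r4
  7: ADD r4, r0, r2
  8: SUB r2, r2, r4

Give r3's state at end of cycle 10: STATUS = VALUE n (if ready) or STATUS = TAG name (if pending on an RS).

STATUS = VALUE -8

c1: issue SUB r0<-Add1 | r0:Add1,r1:1,r2:8,r3:8,r4:6,r5:9
c2: issue SUB r4<-Add2 | r0:Add1,r1:1,r2:8,r3:8,r4:Add2,r5:9
c3: CDB Add1=7; issue MUL r3<-Mul1 | r0:7,r1:1,r2:8,r3:Mul1,r4:Add2,r5:9
c4: CDB Add2=7; issue MUL r0<-Mul2 | r0:Mul2,r1:1,r2:8,r3:Mul1,r4:7,r5:9
c5: issue ADD r4<-Add1 | r0:Mul2,r1:1,r2:8,r3:Mul1,r4:Add1,r5:9
c6: issue ADD r3<-Add2 | r0:Mul2,r1:1,r2:8,r3:Add2,r4:Add1,r5:9
c7: CDB Add1=17; issue SUB r3<-Add1 | r0:Mul2,r1:1,r2:8,r3:Add1,r4:17,r5:9
c8: CDB Add2=9; issue ADD r4<-Add2 | r0:Mul2,r1:1,r2:8,r3:Add1,r4:Add2,r5:9
c9: CDB Mul1=72; issue SUB r2<-Add3 | r0:Mul2,r1:1,r2:Add3,r3:Add1,r4:Add2,r5:9
c10: CDB Add1=-8 | r0:Mul2,r1:1,r2:Add3,r3:-8,r4:Add2,r5:9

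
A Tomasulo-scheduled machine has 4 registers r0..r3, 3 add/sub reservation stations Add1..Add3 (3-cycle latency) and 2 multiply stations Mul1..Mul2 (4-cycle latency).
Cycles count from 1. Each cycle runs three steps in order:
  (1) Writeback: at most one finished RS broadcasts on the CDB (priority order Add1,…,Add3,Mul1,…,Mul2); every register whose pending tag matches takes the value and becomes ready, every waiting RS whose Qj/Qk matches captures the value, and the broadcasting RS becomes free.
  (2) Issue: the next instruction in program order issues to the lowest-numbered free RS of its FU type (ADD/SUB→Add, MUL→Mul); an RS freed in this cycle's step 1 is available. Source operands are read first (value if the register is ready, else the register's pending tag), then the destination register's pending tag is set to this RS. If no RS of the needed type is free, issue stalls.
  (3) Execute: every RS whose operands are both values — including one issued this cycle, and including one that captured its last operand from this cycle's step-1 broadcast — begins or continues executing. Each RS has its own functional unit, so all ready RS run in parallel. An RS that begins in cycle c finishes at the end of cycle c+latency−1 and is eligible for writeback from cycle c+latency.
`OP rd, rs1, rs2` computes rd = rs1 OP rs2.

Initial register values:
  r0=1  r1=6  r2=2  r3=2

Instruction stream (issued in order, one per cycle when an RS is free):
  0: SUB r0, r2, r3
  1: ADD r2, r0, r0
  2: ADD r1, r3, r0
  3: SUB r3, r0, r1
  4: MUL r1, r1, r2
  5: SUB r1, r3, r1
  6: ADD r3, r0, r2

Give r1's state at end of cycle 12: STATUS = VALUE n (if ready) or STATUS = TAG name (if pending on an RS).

  c1: issue SUB r0<-Add1  regs: r0:Add1,r1:6,r2:2,r3:2
  c2: issue ADD r2<-Add2  regs: r0:Add1,r1:6,r2:Add2,r3:2
  c3: issue ADD r1<-Add3  regs: r0:Add1,r1:Add3,r2:Add2,r3:2
  c4: CDB Add1=0; issue SUB r3<-Add1  regs: r0:0,r1:Add3,r2:Add2,r3:Add1
  c5: issue MUL r1<-Mul1  regs: r0:0,r1:Mul1,r2:Add2,r3:Add1
  c6: stall  regs: r0:0,r1:Mul1,r2:Add2,r3:Add1
  c7: CDB Add2=0; issue SUB r1<-Add2  regs: r0:0,r1:Add2,r2:0,r3:Add1
  c8: CDB Add3=2; issue ADD r3<-Add3  regs: r0:0,r1:Add2,r2:0,r3:Add3
  c9: -  regs: r0:0,r1:Add2,r2:0,r3:Add3
  c10: -  regs: r0:0,r1:Add2,r2:0,r3:Add3
  c11: CDB Add1=-2  regs: r0:0,r1:Add2,r2:0,r3:Add3
  c12: CDB Add3=0  regs: r0:0,r1:Add2,r2:0,r3:0

STATUS = TAG Add2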